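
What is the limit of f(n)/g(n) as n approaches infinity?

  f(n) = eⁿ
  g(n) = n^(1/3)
∞

Since eⁿ (O(eⁿ)) grows faster than n^(1/3) (O(n^(1/3))),
the ratio f(n)/g(n) → ∞ as n → ∞.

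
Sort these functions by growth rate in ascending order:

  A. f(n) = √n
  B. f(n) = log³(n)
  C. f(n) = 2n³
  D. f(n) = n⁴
B < A < C < D

Comparing growth rates:
B = log³(n) is O(log³ n)
A = √n is O(√n)
C = 2n³ is O(n³)
D = n⁴ is O(n⁴)

Therefore, the order from slowest to fastest is: B < A < C < D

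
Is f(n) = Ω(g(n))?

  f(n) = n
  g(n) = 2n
True

f(n) = n and g(n) = 2n are both O(n).
Big-Ω permits equal growth rates (f ≥ c·g for some c > 0), so f(n) = Ω(g(n)) is true.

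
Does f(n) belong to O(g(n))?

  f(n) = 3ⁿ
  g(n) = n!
True

f(n) = 3ⁿ is O(3ⁿ), and g(n) = n! is O(n!).
Since O(3ⁿ) ⊆ O(n!) (f grows no faster than g), f(n) = O(g(n)) is true.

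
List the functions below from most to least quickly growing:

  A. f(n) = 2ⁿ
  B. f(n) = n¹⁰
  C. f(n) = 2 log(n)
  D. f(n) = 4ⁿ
D > A > B > C

Comparing growth rates:
D = 4ⁿ is O(4ⁿ)
A = 2ⁿ is O(2ⁿ)
B = n¹⁰ is O(n¹⁰)
C = 2 log(n) is O(log n)

Therefore, the order from fastest to slowest is: D > A > B > C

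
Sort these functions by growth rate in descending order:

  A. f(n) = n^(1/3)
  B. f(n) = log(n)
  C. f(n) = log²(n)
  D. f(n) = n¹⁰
D > A > C > B

Comparing growth rates:
D = n¹⁰ is O(n¹⁰)
A = n^(1/3) is O(n^(1/3))
C = log²(n) is O(log² n)
B = log(n) is O(log n)

Therefore, the order from fastest to slowest is: D > A > C > B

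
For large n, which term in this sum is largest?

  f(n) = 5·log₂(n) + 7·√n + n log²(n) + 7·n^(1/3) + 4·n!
4·n!

Looking at each term:
  - 5·log₂(n) is O(log n)
  - 7·√n is O(√n)
  - n log²(n) is O(n log² n)
  - 7·n^(1/3) is O(n^(1/3))
  - 4·n! is O(n!)

The term 4·n! (O(n!)) grows fastest and dominates all others.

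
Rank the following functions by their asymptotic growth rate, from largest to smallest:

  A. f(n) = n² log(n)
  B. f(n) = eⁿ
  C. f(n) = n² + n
B > A > C

Comparing growth rates:
B = eⁿ is O(eⁿ)
A = n² log(n) is O(n² log n)
C = n² + n is O(n²)

Therefore, the order from fastest to slowest is: B > A > C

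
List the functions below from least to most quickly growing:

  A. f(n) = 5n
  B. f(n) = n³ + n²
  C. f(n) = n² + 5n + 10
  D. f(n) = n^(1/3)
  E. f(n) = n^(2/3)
D < E < A < C < B

Comparing growth rates:
D = n^(1/3) is O(n^(1/3))
E = n^(2/3) is O(n^(2/3))
A = 5n is O(n)
C = n² + 5n + 10 is O(n²)
B = n³ + n² is O(n³)

Therefore, the order from slowest to fastest is: D < E < A < C < B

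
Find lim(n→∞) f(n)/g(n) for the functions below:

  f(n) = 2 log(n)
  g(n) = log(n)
2

Since 2 log(n) and log(n) have the same growth rate (O(log n)),
the ratio converges to a constant: 2.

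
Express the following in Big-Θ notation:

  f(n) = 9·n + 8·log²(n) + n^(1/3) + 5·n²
Θ(n²)

Order the terms by growth rate: 8·log²(n) ≺ n^(1/3) ≺ 9·n ≺ 5·n².
The fastest-growing term 5·n² dominates as n → ∞; dropping its constant factor gives Θ(n²).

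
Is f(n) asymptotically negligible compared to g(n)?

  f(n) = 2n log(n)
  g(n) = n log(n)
False

f(n) = 2n log(n) is O(n log n), and g(n) = n log(n) is O(n log n).
Since they have the same growth rate, f(n) = o(g(n)) is false.
(f = o(g) requires f to grow strictly slower, not equal.)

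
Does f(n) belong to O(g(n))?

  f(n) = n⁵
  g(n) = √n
False

f(n) = n⁵ is O(n⁵), and g(n) = √n is O(√n).
Since O(n⁵) grows faster than O(√n), f(n) = O(g(n)) is false.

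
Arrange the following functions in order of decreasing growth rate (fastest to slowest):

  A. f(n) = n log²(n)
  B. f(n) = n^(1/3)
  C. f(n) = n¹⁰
C > A > B

Comparing growth rates:
C = n¹⁰ is O(n¹⁰)
A = n log²(n) is O(n log² n)
B = n^(1/3) is O(n^(1/3))

Therefore, the order from fastest to slowest is: C > A > B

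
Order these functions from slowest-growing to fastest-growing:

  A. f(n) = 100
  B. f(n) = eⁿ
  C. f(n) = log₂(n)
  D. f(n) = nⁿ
A < C < B < D

Comparing growth rates:
A = 100 is O(1)
C = log₂(n) is O(log n)
B = eⁿ is O(eⁿ)
D = nⁿ is O(nⁿ)

Therefore, the order from slowest to fastest is: A < C < B < D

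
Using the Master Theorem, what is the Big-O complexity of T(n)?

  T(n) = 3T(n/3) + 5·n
Θ(n log n)

Master Theorem: a = 3, b = 3, f(n) = 5·n.
Compute the critical exponent d = log₃(3) = 1.
Compare f(n) = Θ(n) against n^d:
  k = 1 = d, so f(n) = Θ(n^d) — Case 2.
  Work is balanced across levels: T(n) = Θ(n^d log n) = Θ(n log n).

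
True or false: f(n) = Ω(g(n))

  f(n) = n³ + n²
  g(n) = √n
True

f(n) = n³ + n² is O(n³), and g(n) = √n is O(√n).
Since O(n³) grows at least as fast as O(√n), f(n) = Ω(g(n)) is true.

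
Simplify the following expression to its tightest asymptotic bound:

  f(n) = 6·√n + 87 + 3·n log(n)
Θ(n log n)

Order the terms by growth rate: 87 ≺ 6·√n ≺ 3·n log(n).
The fastest-growing term 3·n log(n) dominates as n → ∞; dropping its constant factor gives Θ(n log n).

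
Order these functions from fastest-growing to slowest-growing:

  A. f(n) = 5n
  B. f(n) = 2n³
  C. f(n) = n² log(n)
B > C > A

Comparing growth rates:
B = 2n³ is O(n³)
C = n² log(n) is O(n² log n)
A = 5n is O(n)

Therefore, the order from fastest to slowest is: B > C > A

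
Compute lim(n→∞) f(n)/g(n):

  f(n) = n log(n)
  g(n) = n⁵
0

Since n log(n) (O(n log n)) grows slower than n⁵ (O(n⁵)),
the ratio f(n)/g(n) → 0 as n → ∞.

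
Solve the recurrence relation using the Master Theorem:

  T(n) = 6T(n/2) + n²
Θ(n^log₂(6))

Master Theorem: a = 6, b = 2, f(n) = n².
Compute the critical exponent d = log₂(6) = 2.585.
Compare f(n) = Θ(n²) against n^d:
  k = 2 < d = 2.585, so f(n) = O(n^(d-ε)) — Case 1.
  The recursion cost dominates: T(n) = Θ(n^d) = Θ(n^log₂(6)).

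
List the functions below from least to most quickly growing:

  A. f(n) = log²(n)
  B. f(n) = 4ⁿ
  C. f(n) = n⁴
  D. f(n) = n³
A < D < C < B

Comparing growth rates:
A = log²(n) is O(log² n)
D = n³ is O(n³)
C = n⁴ is O(n⁴)
B = 4ⁿ is O(4ⁿ)

Therefore, the order from slowest to fastest is: A < D < C < B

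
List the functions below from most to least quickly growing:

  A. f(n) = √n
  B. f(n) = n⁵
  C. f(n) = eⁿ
C > B > A

Comparing growth rates:
C = eⁿ is O(eⁿ)
B = n⁵ is O(n⁵)
A = √n is O(√n)

Therefore, the order from fastest to slowest is: C > B > A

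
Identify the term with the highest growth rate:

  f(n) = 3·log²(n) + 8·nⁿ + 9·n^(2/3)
8·nⁿ

Looking at each term:
  - 3·log²(n) is O(log² n)
  - 8·nⁿ is O(nⁿ)
  - 9·n^(2/3) is O(n^(2/3))

The term 8·nⁿ (O(nⁿ)) grows fastest and dominates all others.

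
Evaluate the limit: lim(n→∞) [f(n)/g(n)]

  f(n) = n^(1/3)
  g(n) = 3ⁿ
0

Since n^(1/3) (O(n^(1/3))) grows slower than 3ⁿ (O(3ⁿ)),
the ratio f(n)/g(n) → 0 as n → ∞.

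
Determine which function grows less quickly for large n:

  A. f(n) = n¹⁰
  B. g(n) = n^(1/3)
B

f(n) = n¹⁰ is O(n¹⁰), while g(n) = n^(1/3) is O(n^(1/3)).
Since O(n^(1/3)) grows slower than O(n¹⁰), g(n) is dominated.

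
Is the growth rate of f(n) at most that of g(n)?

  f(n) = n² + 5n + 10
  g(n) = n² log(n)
True

f(n) = n² + 5n + 10 is O(n²), and g(n) = n² log(n) is O(n² log n).
Since O(n²) ⊆ O(n² log n) (f grows no faster than g), f(n) = O(g(n)) is true.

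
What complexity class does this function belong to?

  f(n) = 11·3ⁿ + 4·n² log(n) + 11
O(3ⁿ)

The dominant term in 11·3ⁿ + 4·n² log(n) + 11 is 11·3ⁿ, which is Θ(3ⁿ).
Lower-order terms (4·n² log(n), 11) are asymptotically negligible.
Constants are absorbed, so the tightest bound is O(3ⁿ).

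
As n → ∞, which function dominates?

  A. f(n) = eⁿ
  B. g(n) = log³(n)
A

f(n) = eⁿ is O(eⁿ), while g(n) = log³(n) is O(log³ n).
Since O(eⁿ) grows faster than O(log³ n), f(n) dominates.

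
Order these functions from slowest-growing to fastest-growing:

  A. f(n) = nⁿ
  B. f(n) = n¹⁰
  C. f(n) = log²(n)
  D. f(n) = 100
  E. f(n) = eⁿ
D < C < B < E < A

Comparing growth rates:
D = 100 is O(1)
C = log²(n) is O(log² n)
B = n¹⁰ is O(n¹⁰)
E = eⁿ is O(eⁿ)
A = nⁿ is O(nⁿ)

Therefore, the order from slowest to fastest is: D < C < B < E < A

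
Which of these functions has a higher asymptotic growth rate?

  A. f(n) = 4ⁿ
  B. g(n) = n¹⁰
A

f(n) = 4ⁿ is O(4ⁿ), while g(n) = n¹⁰ is O(n¹⁰).
Since O(4ⁿ) grows faster than O(n¹⁰), f(n) dominates.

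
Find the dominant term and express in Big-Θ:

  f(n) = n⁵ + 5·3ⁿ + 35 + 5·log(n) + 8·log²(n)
Θ(3ⁿ)

Order the terms by growth rate: 35 ≺ 5·log(n) ≺ 8·log²(n) ≺ n⁵ ≺ 5·3ⁿ.
The fastest-growing term 5·3ⁿ dominates as n → ∞; dropping its constant factor gives Θ(3ⁿ).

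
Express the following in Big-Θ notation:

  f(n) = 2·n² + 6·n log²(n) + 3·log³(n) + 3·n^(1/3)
Θ(n²)

Order the terms by growth rate: 3·log³(n) ≺ 3·n^(1/3) ≺ 6·n log²(n) ≺ 2·n².
The fastest-growing term 2·n² dominates as n → ∞; dropping its constant factor gives Θ(n²).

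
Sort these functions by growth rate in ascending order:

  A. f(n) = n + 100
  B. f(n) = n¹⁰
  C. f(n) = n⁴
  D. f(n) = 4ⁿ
A < C < B < D

Comparing growth rates:
A = n + 100 is O(n)
C = n⁴ is O(n⁴)
B = n¹⁰ is O(n¹⁰)
D = 4ⁿ is O(4ⁿ)

Therefore, the order from slowest to fastest is: A < C < B < D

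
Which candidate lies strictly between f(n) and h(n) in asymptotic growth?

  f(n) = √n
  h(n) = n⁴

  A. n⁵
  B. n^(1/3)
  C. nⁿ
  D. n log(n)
D

We need g(n) with √n = o(g(n)) and g(n) = o(n⁴), i.e. O(√n) ≺ g ≺ O(n⁴).
Check each option:
  A. n⁵ — O(n⁵) does not grow strictly slower than h(n)
  B. n^(1/3) — O(n^(1/3)) does not grow strictly faster than f(n)
  C. nⁿ — O(nⁿ) does not grow strictly slower than h(n)
  D. n log(n) — O(n log n) is strictly between O(√n) and O(n⁴) ✓

Only option D (n log(n)) lies strictly between.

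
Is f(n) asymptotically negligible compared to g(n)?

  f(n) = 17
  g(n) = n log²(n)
True

f(n) = 17 is O(1), and g(n) = n log²(n) is O(n log² n).
Since O(1) grows strictly slower than O(n log² n), f(n) = o(g(n)) is true.
This means lim(n→∞) f(n)/g(n) = 0.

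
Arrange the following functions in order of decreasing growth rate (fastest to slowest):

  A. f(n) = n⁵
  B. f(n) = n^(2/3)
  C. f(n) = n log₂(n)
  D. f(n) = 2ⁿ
D > A > C > B

Comparing growth rates:
D = 2ⁿ is O(2ⁿ)
A = n⁵ is O(n⁵)
C = n log₂(n) is O(n log n)
B = n^(2/3) is O(n^(2/3))

Therefore, the order from fastest to slowest is: D > A > C > B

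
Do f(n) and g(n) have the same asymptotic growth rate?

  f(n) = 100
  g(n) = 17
True

f(n) = 100 and g(n) = 17 are both O(1).
Since they have the same asymptotic growth rate, f(n) = Θ(g(n)) is true.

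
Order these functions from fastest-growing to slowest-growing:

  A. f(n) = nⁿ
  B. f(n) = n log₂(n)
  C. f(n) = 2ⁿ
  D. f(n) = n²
A > C > D > B

Comparing growth rates:
A = nⁿ is O(nⁿ)
C = 2ⁿ is O(2ⁿ)
D = n² is O(n²)
B = n log₂(n) is O(n log n)

Therefore, the order from fastest to slowest is: A > C > D > B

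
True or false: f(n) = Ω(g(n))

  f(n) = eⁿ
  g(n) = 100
True

f(n) = eⁿ is O(eⁿ), and g(n) = 100 is O(1).
Since O(eⁿ) grows at least as fast as O(1), f(n) = Ω(g(n)) is true.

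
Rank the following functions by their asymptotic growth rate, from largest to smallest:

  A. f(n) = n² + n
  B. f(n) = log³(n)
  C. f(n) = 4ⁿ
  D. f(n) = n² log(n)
C > D > A > B

Comparing growth rates:
C = 4ⁿ is O(4ⁿ)
D = n² log(n) is O(n² log n)
A = n² + n is O(n²)
B = log³(n) is O(log³ n)

Therefore, the order from fastest to slowest is: C > D > A > B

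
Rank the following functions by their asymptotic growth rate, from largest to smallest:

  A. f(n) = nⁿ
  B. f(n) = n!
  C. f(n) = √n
A > B > C

Comparing growth rates:
A = nⁿ is O(nⁿ)
B = n! is O(n!)
C = √n is O(√n)

Therefore, the order from fastest to slowest is: A > B > C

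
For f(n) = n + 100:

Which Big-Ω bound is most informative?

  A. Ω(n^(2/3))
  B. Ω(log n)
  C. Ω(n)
C

f(n) = n + 100 is Ω(n).
All listed options are valid Big-Ω bounds (lower bounds),
but Ω(n) is the tightest (largest valid bound).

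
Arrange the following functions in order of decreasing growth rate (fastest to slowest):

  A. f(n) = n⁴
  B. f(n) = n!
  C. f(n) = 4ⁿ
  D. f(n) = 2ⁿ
B > C > D > A

Comparing growth rates:
B = n! is O(n!)
C = 4ⁿ is O(4ⁿ)
D = 2ⁿ is O(2ⁿ)
A = n⁴ is O(n⁴)

Therefore, the order from fastest to slowest is: B > C > D > A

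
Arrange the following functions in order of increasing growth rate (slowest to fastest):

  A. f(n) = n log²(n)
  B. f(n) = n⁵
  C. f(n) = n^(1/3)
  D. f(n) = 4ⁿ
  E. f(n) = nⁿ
C < A < B < D < E

Comparing growth rates:
C = n^(1/3) is O(n^(1/3))
A = n log²(n) is O(n log² n)
B = n⁵ is O(n⁵)
D = 4ⁿ is O(4ⁿ)
E = nⁿ is O(nⁿ)

Therefore, the order from slowest to fastest is: C < A < B < D < E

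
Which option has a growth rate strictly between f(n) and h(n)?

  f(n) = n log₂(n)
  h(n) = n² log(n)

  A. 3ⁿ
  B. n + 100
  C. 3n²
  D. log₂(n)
C

We need g(n) with n log₂(n) = o(g(n)) and g(n) = o(n² log(n)), i.e. O(n log n) ≺ g ≺ O(n² log n).
Check each option:
  A. 3ⁿ — O(3ⁿ) does not grow strictly slower than h(n)
  B. n + 100 — O(n) does not grow strictly faster than f(n)
  C. 3n² — O(n²) is strictly between O(n log n) and O(n² log n) ✓
  D. log₂(n) — O(log n) does not grow strictly faster than f(n)

Only option C (3n²) lies strictly between.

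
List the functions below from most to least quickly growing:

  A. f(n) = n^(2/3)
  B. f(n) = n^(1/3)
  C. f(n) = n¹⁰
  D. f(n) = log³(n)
C > A > B > D

Comparing growth rates:
C = n¹⁰ is O(n¹⁰)
A = n^(2/3) is O(n^(2/3))
B = n^(1/3) is O(n^(1/3))
D = log³(n) is O(log³ n)

Therefore, the order from fastest to slowest is: C > A > B > D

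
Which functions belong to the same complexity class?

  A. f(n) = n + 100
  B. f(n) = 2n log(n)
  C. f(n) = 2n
A and C

Examining each function:
  A. n + 100 is O(n)
  B. 2n log(n) is O(n log n)
  C. 2n is O(n)

Functions A and C both have the same complexity class.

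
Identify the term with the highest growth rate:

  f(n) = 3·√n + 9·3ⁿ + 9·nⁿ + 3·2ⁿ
9·nⁿ

Looking at each term:
  - 3·√n is O(√n)
  - 9·3ⁿ is O(3ⁿ)
  - 9·nⁿ is O(nⁿ)
  - 3·2ⁿ is O(2ⁿ)

The term 9·nⁿ (O(nⁿ)) grows fastest and dominates all others.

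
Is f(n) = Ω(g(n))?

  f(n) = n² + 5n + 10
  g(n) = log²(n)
True

f(n) = n² + 5n + 10 is O(n²), and g(n) = log²(n) is O(log² n).
Since O(n²) grows at least as fast as O(log² n), f(n) = Ω(g(n)) is true.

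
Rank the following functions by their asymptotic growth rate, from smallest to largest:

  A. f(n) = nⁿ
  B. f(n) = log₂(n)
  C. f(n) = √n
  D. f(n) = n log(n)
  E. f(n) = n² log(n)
B < C < D < E < A

Comparing growth rates:
B = log₂(n) is O(log n)
C = √n is O(√n)
D = n log(n) is O(n log n)
E = n² log(n) is O(n² log n)
A = nⁿ is O(nⁿ)

Therefore, the order from slowest to fastest is: B < C < D < E < A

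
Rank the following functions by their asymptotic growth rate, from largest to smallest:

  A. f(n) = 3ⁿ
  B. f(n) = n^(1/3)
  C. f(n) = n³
A > C > B

Comparing growth rates:
A = 3ⁿ is O(3ⁿ)
C = n³ is O(n³)
B = n^(1/3) is O(n^(1/3))

Therefore, the order from fastest to slowest is: A > C > B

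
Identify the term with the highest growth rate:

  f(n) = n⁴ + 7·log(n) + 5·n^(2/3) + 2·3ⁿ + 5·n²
2·3ⁿ

Looking at each term:
  - n⁴ is O(n⁴)
  - 7·log(n) is O(log n)
  - 5·n^(2/3) is O(n^(2/3))
  - 2·3ⁿ is O(3ⁿ)
  - 5·n² is O(n²)

The term 2·3ⁿ (O(3ⁿ)) grows fastest and dominates all others.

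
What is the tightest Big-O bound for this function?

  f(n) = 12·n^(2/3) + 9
O(n^(2/3))

The dominant term in 12·n^(2/3) + 9 is 12·n^(2/3), which is Θ(n^(2/3)).
Lower-order terms (9) are asymptotically negligible.
Constants are absorbed, so the tightest bound is O(n^(2/3)).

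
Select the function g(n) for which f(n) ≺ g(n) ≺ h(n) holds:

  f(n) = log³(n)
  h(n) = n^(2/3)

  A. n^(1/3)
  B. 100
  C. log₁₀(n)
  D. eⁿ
A

We need g(n) with log³(n) = o(g(n)) and g(n) = o(n^(2/3)), i.e. O(log³ n) ≺ g ≺ O(n^(2/3)).
Check each option:
  A. n^(1/3) — O(n^(1/3)) is strictly between O(log³ n) and O(n^(2/3)) ✓
  B. 100 — O(1) does not grow strictly faster than f(n)
  C. log₁₀(n) — O(log n) does not grow strictly faster than f(n)
  D. eⁿ — O(eⁿ) does not grow strictly slower than h(n)

Only option A (n^(1/3)) lies strictly between.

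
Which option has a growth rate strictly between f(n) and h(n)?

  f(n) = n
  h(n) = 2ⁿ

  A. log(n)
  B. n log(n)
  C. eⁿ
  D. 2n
B

We need g(n) with n = o(g(n)) and g(n) = o(2ⁿ), i.e. O(n) ≺ g ≺ O(2ⁿ).
Check each option:
  A. log(n) — O(log n) does not grow strictly faster than f(n)
  B. n log(n) — O(n log n) is strictly between O(n) and O(2ⁿ) ✓
  C. eⁿ — O(eⁿ) does not grow strictly slower than h(n)
  D. 2n — O(n) does not grow strictly faster than f(n)

Only option B (n log(n)) lies strictly between.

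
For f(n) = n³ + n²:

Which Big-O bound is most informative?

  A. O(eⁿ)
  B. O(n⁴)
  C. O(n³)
C

f(n) = n³ + n² is O(n³).
All listed options are valid Big-O bounds (upper bounds),
but O(n³) is the tightest (smallest valid bound).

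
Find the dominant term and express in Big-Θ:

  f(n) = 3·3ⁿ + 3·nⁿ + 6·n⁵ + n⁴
Θ(nⁿ)

Order the terms by growth rate: n⁴ ≺ 6·n⁵ ≺ 3·3ⁿ ≺ 3·nⁿ.
The fastest-growing term 3·nⁿ dominates as n → ∞; dropping its constant factor gives Θ(nⁿ).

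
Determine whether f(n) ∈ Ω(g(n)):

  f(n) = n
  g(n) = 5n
True

f(n) = n and g(n) = 5n are both O(n).
Big-Ω permits equal growth rates (f ≥ c·g for some c > 0), so f(n) = Ω(g(n)) is true.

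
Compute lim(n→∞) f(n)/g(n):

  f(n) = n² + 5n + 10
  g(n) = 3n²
1/3

Since n² + 5n + 10 and 3n² have the same growth rate (O(n²)),
the ratio converges to a constant: 1/3.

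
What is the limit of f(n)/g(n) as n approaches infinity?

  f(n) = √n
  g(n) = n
0

Since √n (O(√n)) grows slower than n (O(n)),
the ratio f(n)/g(n) → 0 as n → ∞.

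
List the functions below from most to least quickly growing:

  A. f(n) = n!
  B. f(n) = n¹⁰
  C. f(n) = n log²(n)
A > B > C

Comparing growth rates:
A = n! is O(n!)
B = n¹⁰ is O(n¹⁰)
C = n log²(n) is O(n log² n)

Therefore, the order from fastest to slowest is: A > B > C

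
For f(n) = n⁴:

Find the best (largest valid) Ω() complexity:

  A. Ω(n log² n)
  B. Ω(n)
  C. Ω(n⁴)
C

f(n) = n⁴ is Ω(n⁴).
All listed options are valid Big-Ω bounds (lower bounds),
but Ω(n⁴) is the tightest (largest valid bound).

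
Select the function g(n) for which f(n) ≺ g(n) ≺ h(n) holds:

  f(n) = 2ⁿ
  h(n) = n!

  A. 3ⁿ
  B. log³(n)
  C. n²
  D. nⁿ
A

We need g(n) with 2ⁿ = o(g(n)) and g(n) = o(n!), i.e. O(2ⁿ) ≺ g ≺ O(n!).
Check each option:
  A. 3ⁿ — O(3ⁿ) is strictly between O(2ⁿ) and O(n!) ✓
  B. log³(n) — O(log³ n) does not grow strictly faster than f(n)
  C. n² — O(n²) does not grow strictly faster than f(n)
  D. nⁿ — O(nⁿ) does not grow strictly slower than h(n)

Only option A (3ⁿ) lies strictly between.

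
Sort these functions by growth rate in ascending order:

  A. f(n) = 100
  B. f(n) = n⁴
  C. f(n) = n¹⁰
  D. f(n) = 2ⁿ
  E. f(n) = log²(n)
A < E < B < C < D

Comparing growth rates:
A = 100 is O(1)
E = log²(n) is O(log² n)
B = n⁴ is O(n⁴)
C = n¹⁰ is O(n¹⁰)
D = 2ⁿ is O(2ⁿ)

Therefore, the order from slowest to fastest is: A < E < B < C < D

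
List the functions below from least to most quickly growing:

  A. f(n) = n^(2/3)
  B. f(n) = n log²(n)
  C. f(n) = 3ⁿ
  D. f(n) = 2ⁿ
A < B < D < C

Comparing growth rates:
A = n^(2/3) is O(n^(2/3))
B = n log²(n) is O(n log² n)
D = 2ⁿ is O(2ⁿ)
C = 3ⁿ is O(3ⁿ)

Therefore, the order from slowest to fastest is: A < B < D < C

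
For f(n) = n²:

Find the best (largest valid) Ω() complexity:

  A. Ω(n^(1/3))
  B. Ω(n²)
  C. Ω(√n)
B

f(n) = n² is Ω(n²).
All listed options are valid Big-Ω bounds (lower bounds),
but Ω(n²) is the tightest (largest valid bound).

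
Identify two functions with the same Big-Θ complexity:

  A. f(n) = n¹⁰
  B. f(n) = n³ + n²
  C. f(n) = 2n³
B and C

Examining each function:
  A. n¹⁰ is O(n¹⁰)
  B. n³ + n² is O(n³)
  C. 2n³ is O(n³)

Functions B and C both have the same complexity class.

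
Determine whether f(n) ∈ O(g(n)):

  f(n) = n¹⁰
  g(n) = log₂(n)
False

f(n) = n¹⁰ is O(n¹⁰), and g(n) = log₂(n) is O(log n).
Since O(n¹⁰) grows faster than O(log n), f(n) = O(g(n)) is false.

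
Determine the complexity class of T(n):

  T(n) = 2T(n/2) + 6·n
Θ(n log n)

Master Theorem: a = 2, b = 2, f(n) = 6·n.
Compute the critical exponent d = log₂(2) = 1.
Compare f(n) = Θ(n) against n^d:
  k = 1 = d, so f(n) = Θ(n^d) — Case 2.
  Work is balanced across levels: T(n) = Θ(n^d log n) = Θ(n log n).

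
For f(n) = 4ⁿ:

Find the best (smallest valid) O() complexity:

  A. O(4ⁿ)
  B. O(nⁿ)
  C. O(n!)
A

f(n) = 4ⁿ is O(4ⁿ).
All listed options are valid Big-O bounds (upper bounds),
but O(4ⁿ) is the tightest (smallest valid bound).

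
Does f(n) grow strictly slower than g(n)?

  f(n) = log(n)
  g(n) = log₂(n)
False

f(n) = log(n) is O(log n), and g(n) = log₂(n) is O(log n).
Since they have the same growth rate, f(n) = o(g(n)) is false.
(f = o(g) requires f to grow strictly slower, not equal.)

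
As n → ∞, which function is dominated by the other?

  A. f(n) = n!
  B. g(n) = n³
B

f(n) = n! is O(n!), while g(n) = n³ is O(n³).
Since O(n³) grows slower than O(n!), g(n) is dominated.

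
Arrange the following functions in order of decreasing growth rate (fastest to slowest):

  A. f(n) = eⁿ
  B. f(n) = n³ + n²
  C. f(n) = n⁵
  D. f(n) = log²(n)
A > C > B > D

Comparing growth rates:
A = eⁿ is O(eⁿ)
C = n⁵ is O(n⁵)
B = n³ + n² is O(n³)
D = log²(n) is O(log² n)

Therefore, the order from fastest to slowest is: A > C > B > D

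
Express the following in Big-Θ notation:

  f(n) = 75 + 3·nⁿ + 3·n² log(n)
Θ(nⁿ)

Order the terms by growth rate: 75 ≺ 3·n² log(n) ≺ 3·nⁿ.
The fastest-growing term 3·nⁿ dominates as n → ∞; dropping its constant factor gives Θ(nⁿ).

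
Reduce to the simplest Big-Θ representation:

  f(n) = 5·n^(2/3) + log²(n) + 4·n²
Θ(n²)

Order the terms by growth rate: log²(n) ≺ 5·n^(2/3) ≺ 4·n².
The fastest-growing term 4·n² dominates as n → ∞; dropping its constant factor gives Θ(n²).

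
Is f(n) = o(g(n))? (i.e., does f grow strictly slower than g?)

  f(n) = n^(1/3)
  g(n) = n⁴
True

f(n) = n^(1/3) is O(n^(1/3)), and g(n) = n⁴ is O(n⁴).
Since O(n^(1/3)) grows strictly slower than O(n⁴), f(n) = o(g(n)) is true.
This means lim(n→∞) f(n)/g(n) = 0.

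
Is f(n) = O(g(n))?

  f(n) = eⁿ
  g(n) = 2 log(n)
False

f(n) = eⁿ is O(eⁿ), and g(n) = 2 log(n) is O(log n).
Since O(eⁿ) grows faster than O(log n), f(n) = O(g(n)) is false.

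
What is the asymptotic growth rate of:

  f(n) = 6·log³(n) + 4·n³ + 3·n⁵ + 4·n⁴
Θ(n⁵)

Order the terms by growth rate: 6·log³(n) ≺ 4·n³ ≺ 4·n⁴ ≺ 3·n⁵.
The fastest-growing term 3·n⁵ dominates as n → ∞; dropping its constant factor gives Θ(n⁵).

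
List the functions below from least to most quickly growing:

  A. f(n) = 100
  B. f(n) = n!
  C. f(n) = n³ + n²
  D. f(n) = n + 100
A < D < C < B

Comparing growth rates:
A = 100 is O(1)
D = n + 100 is O(n)
C = n³ + n² is O(n³)
B = n! is O(n!)

Therefore, the order from slowest to fastest is: A < D < C < B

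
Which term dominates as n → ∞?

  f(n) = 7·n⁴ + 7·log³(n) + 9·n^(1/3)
7·n⁴

Looking at each term:
  - 7·n⁴ is O(n⁴)
  - 7·log³(n) is O(log³ n)
  - 9·n^(1/3) is O(n^(1/3))

The term 7·n⁴ (O(n⁴)) grows fastest and dominates all others.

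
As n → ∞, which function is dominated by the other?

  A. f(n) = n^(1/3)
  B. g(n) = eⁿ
A

f(n) = n^(1/3) is O(n^(1/3)), while g(n) = eⁿ is O(eⁿ).
Since O(n^(1/3)) grows slower than O(eⁿ), f(n) is dominated.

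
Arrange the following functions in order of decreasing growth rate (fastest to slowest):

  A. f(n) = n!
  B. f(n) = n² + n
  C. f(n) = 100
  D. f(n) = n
A > B > D > C

Comparing growth rates:
A = n! is O(n!)
B = n² + n is O(n²)
D = n is O(n)
C = 100 is O(1)

Therefore, the order from fastest to slowest is: A > B > D > C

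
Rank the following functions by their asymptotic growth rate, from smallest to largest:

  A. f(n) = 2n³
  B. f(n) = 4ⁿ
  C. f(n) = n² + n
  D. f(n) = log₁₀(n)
D < C < A < B

Comparing growth rates:
D = log₁₀(n) is O(log n)
C = n² + n is O(n²)
A = 2n³ is O(n³)
B = 4ⁿ is O(4ⁿ)

Therefore, the order from slowest to fastest is: D < C < A < B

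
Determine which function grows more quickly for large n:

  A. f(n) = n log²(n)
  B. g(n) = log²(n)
A

f(n) = n log²(n) is O(n log² n), while g(n) = log²(n) is O(log² n).
Since O(n log² n) grows faster than O(log² n), f(n) dominates.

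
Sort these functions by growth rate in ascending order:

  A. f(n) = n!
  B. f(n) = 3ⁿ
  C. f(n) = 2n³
C < B < A

Comparing growth rates:
C = 2n³ is O(n³)
B = 3ⁿ is O(3ⁿ)
A = n! is O(n!)

Therefore, the order from slowest to fastest is: C < B < A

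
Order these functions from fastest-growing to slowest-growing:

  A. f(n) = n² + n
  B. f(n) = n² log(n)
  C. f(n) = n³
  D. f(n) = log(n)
C > B > A > D

Comparing growth rates:
C = n³ is O(n³)
B = n² log(n) is O(n² log n)
A = n² + n is O(n²)
D = log(n) is O(log n)

Therefore, the order from fastest to slowest is: C > B > A > D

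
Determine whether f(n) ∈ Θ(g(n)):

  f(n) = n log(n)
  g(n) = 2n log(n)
True

f(n) = n log(n) and g(n) = 2n log(n) are both O(n log n).
Since they have the same asymptotic growth rate, f(n) = Θ(g(n)) is true.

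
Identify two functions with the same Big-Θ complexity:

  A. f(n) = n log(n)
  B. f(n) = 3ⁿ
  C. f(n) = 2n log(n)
A and C

Examining each function:
  A. n log(n) is O(n log n)
  B. 3ⁿ is O(3ⁿ)
  C. 2n log(n) is O(n log n)

Functions A and C both have the same complexity class.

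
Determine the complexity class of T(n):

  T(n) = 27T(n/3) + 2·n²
Θ(n³)

Master Theorem: a = 27, b = 3, f(n) = 2·n².
Compute the critical exponent d = log₃(27) = 3.
Compare f(n) = Θ(n²) against n^d:
  k = 2 < d = 3, so f(n) = O(n^(d-ε)) — Case 1.
  The recursion cost dominates: T(n) = Θ(n^d) = Θ(n³).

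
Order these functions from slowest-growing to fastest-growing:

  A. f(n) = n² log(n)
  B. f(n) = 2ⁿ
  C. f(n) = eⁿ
A < B < C

Comparing growth rates:
A = n² log(n) is O(n² log n)
B = 2ⁿ is O(2ⁿ)
C = eⁿ is O(eⁿ)

Therefore, the order from slowest to fastest is: A < B < C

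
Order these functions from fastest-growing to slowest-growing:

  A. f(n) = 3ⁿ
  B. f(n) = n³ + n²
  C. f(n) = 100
A > B > C

Comparing growth rates:
A = 3ⁿ is O(3ⁿ)
B = n³ + n² is O(n³)
C = 100 is O(1)

Therefore, the order from fastest to slowest is: A > B > C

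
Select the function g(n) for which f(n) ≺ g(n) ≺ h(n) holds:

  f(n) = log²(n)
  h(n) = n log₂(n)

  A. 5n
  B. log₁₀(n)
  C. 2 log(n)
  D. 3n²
A

We need g(n) with log²(n) = o(g(n)) and g(n) = o(n log₂(n)), i.e. O(log² n) ≺ g ≺ O(n log n).
Check each option:
  A. 5n — O(n) is strictly between O(log² n) and O(n log n) ✓
  B. log₁₀(n) — O(log n) does not grow strictly faster than f(n)
  C. 2 log(n) — O(log n) does not grow strictly faster than f(n)
  D. 3n² — O(n²) does not grow strictly slower than h(n)

Only option A (5n) lies strictly between.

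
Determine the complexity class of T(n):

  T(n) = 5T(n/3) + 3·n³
Θ(n³)

Master Theorem: a = 5, b = 3, f(n) = 3·n³.
Compute the critical exponent d = log₃(5) = 1.465.
Compare f(n) = Θ(n³) against n^d:
  k = 3 > d = 1.465, so f(n) = Ω(n^(d+ε)) — Case 3.
  Regularity: a·(n/b)^3/n^3 = a/b^3 = 5/27 < 1 ✓.
  The top-level work dominates: T(n) = Θ(f(n)) = Θ(n³).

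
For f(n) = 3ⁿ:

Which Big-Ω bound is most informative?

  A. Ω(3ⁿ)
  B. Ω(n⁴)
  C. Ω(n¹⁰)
A

f(n) = 3ⁿ is Ω(3ⁿ).
All listed options are valid Big-Ω bounds (lower bounds),
but Ω(3ⁿ) is the tightest (largest valid bound).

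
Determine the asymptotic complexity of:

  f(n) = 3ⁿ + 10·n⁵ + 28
O(3ⁿ)

The dominant term in 3ⁿ + 10·n⁵ + 28 is 3ⁿ, which is Θ(3ⁿ).
Lower-order terms (10·n⁵, 28) are asymptotically negligible.
Constants are absorbed, so the tightest bound is O(3ⁿ).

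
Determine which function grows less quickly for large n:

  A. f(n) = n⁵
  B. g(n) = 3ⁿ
A

f(n) = n⁵ is O(n⁵), while g(n) = 3ⁿ is O(3ⁿ).
Since O(n⁵) grows slower than O(3ⁿ), f(n) is dominated.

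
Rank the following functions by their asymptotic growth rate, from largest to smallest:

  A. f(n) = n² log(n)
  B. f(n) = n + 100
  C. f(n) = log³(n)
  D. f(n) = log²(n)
A > B > C > D

Comparing growth rates:
A = n² log(n) is O(n² log n)
B = n + 100 is O(n)
C = log³(n) is O(log³ n)
D = log²(n) is O(log² n)

Therefore, the order from fastest to slowest is: A > B > C > D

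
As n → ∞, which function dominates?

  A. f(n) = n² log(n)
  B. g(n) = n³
B

f(n) = n² log(n) is O(n² log n), while g(n) = n³ is O(n³).
Since O(n³) grows faster than O(n² log n), g(n) dominates.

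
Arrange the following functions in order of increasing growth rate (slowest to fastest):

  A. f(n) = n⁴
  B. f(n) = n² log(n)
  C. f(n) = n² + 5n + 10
C < B < A

Comparing growth rates:
C = n² + 5n + 10 is O(n²)
B = n² log(n) is O(n² log n)
A = n⁴ is O(n⁴)

Therefore, the order from slowest to fastest is: C < B < A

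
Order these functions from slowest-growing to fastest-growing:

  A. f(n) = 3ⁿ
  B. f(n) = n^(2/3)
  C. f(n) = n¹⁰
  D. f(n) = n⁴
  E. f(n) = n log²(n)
B < E < D < C < A

Comparing growth rates:
B = n^(2/3) is O(n^(2/3))
E = n log²(n) is O(n log² n)
D = n⁴ is O(n⁴)
C = n¹⁰ is O(n¹⁰)
A = 3ⁿ is O(3ⁿ)

Therefore, the order from slowest to fastest is: B < E < D < C < A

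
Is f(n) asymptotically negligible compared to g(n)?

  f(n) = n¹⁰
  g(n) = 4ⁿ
True

f(n) = n¹⁰ is O(n¹⁰), and g(n) = 4ⁿ is O(4ⁿ).
Since O(n¹⁰) grows strictly slower than O(4ⁿ), f(n) = o(g(n)) is true.
This means lim(n→∞) f(n)/g(n) = 0.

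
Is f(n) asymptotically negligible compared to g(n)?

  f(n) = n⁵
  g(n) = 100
False

f(n) = n⁵ is O(n⁵), and g(n) = 100 is O(1).
Since O(n⁵) grows faster than or equal to O(1), f(n) = o(g(n)) is false.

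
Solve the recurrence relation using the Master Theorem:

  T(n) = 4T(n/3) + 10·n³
Θ(n³)

Master Theorem: a = 4, b = 3, f(n) = 10·n³.
Compute the critical exponent d = log₃(4) = 1.262.
Compare f(n) = Θ(n³) against n^d:
  k = 3 > d = 1.262, so f(n) = Ω(n^(d+ε)) — Case 3.
  Regularity: a·(n/b)^3/n^3 = a/b^3 = 4/27 < 1 ✓.
  The top-level work dominates: T(n) = Θ(f(n)) = Θ(n³).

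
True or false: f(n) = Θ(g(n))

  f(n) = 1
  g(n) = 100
True

f(n) = 1 and g(n) = 100 are both O(1).
Since they have the same asymptotic growth rate, f(n) = Θ(g(n)) is true.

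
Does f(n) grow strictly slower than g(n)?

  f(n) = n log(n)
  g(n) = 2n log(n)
False

f(n) = n log(n) is O(n log n), and g(n) = 2n log(n) is O(n log n).
Since they have the same growth rate, f(n) = o(g(n)) is false.
(f = o(g) requires f to grow strictly slower, not equal.)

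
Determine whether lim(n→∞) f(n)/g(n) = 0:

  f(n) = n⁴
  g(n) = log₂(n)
False

f(n) = n⁴ is O(n⁴), and g(n) = log₂(n) is O(log n).
Since O(n⁴) grows faster than or equal to O(log n), f(n) = o(g(n)) is false.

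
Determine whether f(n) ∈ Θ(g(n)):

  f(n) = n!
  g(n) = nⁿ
False

f(n) = n! is O(n!), and g(n) = nⁿ is O(nⁿ).
Since they have different growth rates, f(n) = Θ(g(n)) is false.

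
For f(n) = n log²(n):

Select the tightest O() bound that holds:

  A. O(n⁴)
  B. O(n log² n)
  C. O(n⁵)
B

f(n) = n log²(n) is O(n log² n).
All listed options are valid Big-O bounds (upper bounds),
but O(n log² n) is the tightest (smallest valid bound).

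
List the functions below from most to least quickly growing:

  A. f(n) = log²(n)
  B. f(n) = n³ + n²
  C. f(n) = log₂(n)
B > A > C

Comparing growth rates:
B = n³ + n² is O(n³)
A = log²(n) is O(log² n)
C = log₂(n) is O(log n)

Therefore, the order from fastest to slowest is: B > A > C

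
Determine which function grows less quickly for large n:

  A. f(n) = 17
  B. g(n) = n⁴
A

f(n) = 17 is O(1), while g(n) = n⁴ is O(n⁴).
Since O(1) grows slower than O(n⁴), f(n) is dominated.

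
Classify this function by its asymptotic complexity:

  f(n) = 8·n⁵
O(n⁵)

The dominant term in 8·n⁵ is 8·n⁵, which is Θ(n⁵).
Constants are absorbed, so the tightest bound is O(n⁵).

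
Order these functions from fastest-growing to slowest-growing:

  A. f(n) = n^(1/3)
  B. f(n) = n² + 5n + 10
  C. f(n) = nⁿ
C > B > A

Comparing growth rates:
C = nⁿ is O(nⁿ)
B = n² + 5n + 10 is O(n²)
A = n^(1/3) is O(n^(1/3))

Therefore, the order from fastest to slowest is: C > B > A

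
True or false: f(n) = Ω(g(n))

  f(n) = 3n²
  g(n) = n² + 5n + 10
True

f(n) = 3n² and g(n) = n² + 5n + 10 are both O(n²).
Big-Ω permits equal growth rates (f ≥ c·g for some c > 0), so f(n) = Ω(g(n)) is true.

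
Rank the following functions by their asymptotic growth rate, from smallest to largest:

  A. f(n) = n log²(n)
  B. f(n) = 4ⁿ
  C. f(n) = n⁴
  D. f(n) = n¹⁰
A < C < D < B

Comparing growth rates:
A = n log²(n) is O(n log² n)
C = n⁴ is O(n⁴)
D = n¹⁰ is O(n¹⁰)
B = 4ⁿ is O(4ⁿ)

Therefore, the order from slowest to fastest is: A < C < D < B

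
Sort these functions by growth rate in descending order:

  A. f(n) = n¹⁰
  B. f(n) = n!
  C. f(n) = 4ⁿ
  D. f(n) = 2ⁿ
B > C > D > A

Comparing growth rates:
B = n! is O(n!)
C = 4ⁿ is O(4ⁿ)
D = 2ⁿ is O(2ⁿ)
A = n¹⁰ is O(n¹⁰)

Therefore, the order from fastest to slowest is: B > C > D > A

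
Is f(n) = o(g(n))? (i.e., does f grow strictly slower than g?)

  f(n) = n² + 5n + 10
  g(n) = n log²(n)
False

f(n) = n² + 5n + 10 is O(n²), and g(n) = n log²(n) is O(n log² n).
Since O(n²) grows faster than or equal to O(n log² n), f(n) = o(g(n)) is false.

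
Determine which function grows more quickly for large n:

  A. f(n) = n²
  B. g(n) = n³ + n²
B

f(n) = n² is O(n²), while g(n) = n³ + n² is O(n³).
Since O(n³) grows faster than O(n²), g(n) dominates.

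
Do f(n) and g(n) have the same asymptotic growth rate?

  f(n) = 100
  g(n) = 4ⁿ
False

f(n) = 100 is O(1), and g(n) = 4ⁿ is O(4ⁿ).
Since they have different growth rates, f(n) = Θ(g(n)) is false.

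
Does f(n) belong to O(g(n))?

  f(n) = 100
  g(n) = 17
True

f(n) = 100 and g(n) = 17 are both O(1).
Big-O permits equal growth rates (f ≤ c·g for some c), so f(n) = O(g(n)) is true.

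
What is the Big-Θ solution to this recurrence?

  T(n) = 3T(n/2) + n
Θ(n^log₂(3))

Master Theorem: a = 3, b = 2, f(n) = n.
Compute the critical exponent d = log₂(3) = 1.585.
Compare f(n) = Θ(n) against n^d:
  k = 1 < d = 1.585, so f(n) = O(n^(d-ε)) — Case 1.
  The recursion cost dominates: T(n) = Θ(n^d) = Θ(n^log₂(3)).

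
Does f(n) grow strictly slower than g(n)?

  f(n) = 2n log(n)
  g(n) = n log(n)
False

f(n) = 2n log(n) is O(n log n), and g(n) = n log(n) is O(n log n).
Since they have the same growth rate, f(n) = o(g(n)) is false.
(f = o(g) requires f to grow strictly slower, not equal.)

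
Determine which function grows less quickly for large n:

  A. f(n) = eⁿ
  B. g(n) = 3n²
B

f(n) = eⁿ is O(eⁿ), while g(n) = 3n² is O(n²).
Since O(n²) grows slower than O(eⁿ), g(n) is dominated.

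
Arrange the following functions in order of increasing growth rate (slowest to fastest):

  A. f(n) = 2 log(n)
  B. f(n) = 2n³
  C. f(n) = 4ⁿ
A < B < C

Comparing growth rates:
A = 2 log(n) is O(log n)
B = 2n³ is O(n³)
C = 4ⁿ is O(4ⁿ)

Therefore, the order from slowest to fastest is: A < B < C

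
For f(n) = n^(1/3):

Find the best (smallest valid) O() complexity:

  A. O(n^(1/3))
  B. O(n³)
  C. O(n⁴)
A

f(n) = n^(1/3) is O(n^(1/3)).
All listed options are valid Big-O bounds (upper bounds),
but O(n^(1/3)) is the tightest (smallest valid bound).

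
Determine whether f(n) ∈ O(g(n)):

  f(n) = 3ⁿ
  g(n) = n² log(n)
False

f(n) = 3ⁿ is O(3ⁿ), and g(n) = n² log(n) is O(n² log n).
Since O(3ⁿ) grows faster than O(n² log n), f(n) = O(g(n)) is false.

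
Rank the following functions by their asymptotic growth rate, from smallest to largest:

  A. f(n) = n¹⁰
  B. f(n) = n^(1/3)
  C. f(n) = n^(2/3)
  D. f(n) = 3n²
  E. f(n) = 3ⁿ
B < C < D < A < E

Comparing growth rates:
B = n^(1/3) is O(n^(1/3))
C = n^(2/3) is O(n^(2/3))
D = 3n² is O(n²)
A = n¹⁰ is O(n¹⁰)
E = 3ⁿ is O(3ⁿ)

Therefore, the order from slowest to fastest is: B < C < D < A < E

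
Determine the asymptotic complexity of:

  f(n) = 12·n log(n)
O(n log n)

The dominant term in 12·n log(n) is 12·n log(n), which is Θ(n log n).
Constants are absorbed, so the tightest bound is O(n log n).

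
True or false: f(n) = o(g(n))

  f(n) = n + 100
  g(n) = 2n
False

f(n) = n + 100 is O(n), and g(n) = 2n is O(n).
Since they have the same growth rate, f(n) = o(g(n)) is false.
(f = o(g) requires f to grow strictly slower, not equal.)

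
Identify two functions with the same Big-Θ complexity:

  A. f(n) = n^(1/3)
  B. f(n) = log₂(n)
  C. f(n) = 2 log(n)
B and C

Examining each function:
  A. n^(1/3) is O(n^(1/3))
  B. log₂(n) is O(log n)
  C. 2 log(n) is O(log n)

Functions B and C both have the same complexity class.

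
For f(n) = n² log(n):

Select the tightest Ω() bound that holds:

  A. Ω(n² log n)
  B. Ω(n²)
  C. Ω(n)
A

f(n) = n² log(n) is Ω(n² log n).
All listed options are valid Big-Ω bounds (lower bounds),
but Ω(n² log n) is the tightest (largest valid bound).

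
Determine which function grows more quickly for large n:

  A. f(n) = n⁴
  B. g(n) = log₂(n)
A

f(n) = n⁴ is O(n⁴), while g(n) = log₂(n) is O(log n).
Since O(n⁴) grows faster than O(log n), f(n) dominates.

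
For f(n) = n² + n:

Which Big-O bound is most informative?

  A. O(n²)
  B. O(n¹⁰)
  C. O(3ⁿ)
A

f(n) = n² + n is O(n²).
All listed options are valid Big-O bounds (upper bounds),
but O(n²) is the tightest (smallest valid bound).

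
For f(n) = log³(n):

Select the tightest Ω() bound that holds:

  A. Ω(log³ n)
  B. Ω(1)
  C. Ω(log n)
A

f(n) = log³(n) is Ω(log³ n).
All listed options are valid Big-Ω bounds (lower bounds),
but Ω(log³ n) is the tightest (largest valid bound).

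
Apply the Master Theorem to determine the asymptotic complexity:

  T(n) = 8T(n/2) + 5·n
Θ(n³)

Master Theorem: a = 8, b = 2, f(n) = 5·n.
Compute the critical exponent d = log₂(8) = 3.
Compare f(n) = Θ(n) against n^d:
  k = 1 < d = 3, so f(n) = O(n^(d-ε)) — Case 1.
  The recursion cost dominates: T(n) = Θ(n^d) = Θ(n³).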